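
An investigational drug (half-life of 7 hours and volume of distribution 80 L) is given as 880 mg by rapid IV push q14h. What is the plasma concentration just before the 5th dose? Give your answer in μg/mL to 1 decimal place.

f = (1/2)^(τ/t½) = (1/2)^(14/7) ≈ 0.2500.
C₀ = D/Vd = 880/80 ≈ 11.000 μg/mL.
Before the 5th dose, 4 doses have been given. Superposition: Cmin = C₀·(f + f² + … + f^4).
≈ 11.000 × (0.2500 + 0.0625 + 0.0156 + 0.0039) ≈ 11.000 × 0.3320 ≈ 3.652 μg/mL.

3.7 μg/mL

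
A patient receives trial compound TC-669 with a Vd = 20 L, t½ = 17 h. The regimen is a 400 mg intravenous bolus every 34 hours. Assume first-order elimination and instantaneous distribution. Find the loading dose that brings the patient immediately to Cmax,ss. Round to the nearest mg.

533 mg

f = (1/2)^(34/17) ≈ 0.250000; accumulation ratio R = 1/(1−f) ≈ 1.33333.
Loading dose to hit Cmax,ss on first dose: D_load = D_maint·R ≈ 400 × 1.33333 ≈ 533.33 mg.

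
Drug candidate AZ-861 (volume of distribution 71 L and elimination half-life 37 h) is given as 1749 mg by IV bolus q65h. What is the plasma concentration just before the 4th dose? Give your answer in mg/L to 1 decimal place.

10.1 mg/L

f = (1/2)^(τ/t½) = (1/2)^(65/37) ≈ 0.2959.
C₀ = D/Vd = 1749/71 ≈ 24.634 mg/L.
Before the 4th dose, 3 doses have been given. Superposition: Cmin = C₀·(f + f² + … + f^3).
≈ 24.634 × (0.2959 + 0.0876 + 0.0259) ≈ 24.634 × 0.4094 ≈ 10.085 mg/L.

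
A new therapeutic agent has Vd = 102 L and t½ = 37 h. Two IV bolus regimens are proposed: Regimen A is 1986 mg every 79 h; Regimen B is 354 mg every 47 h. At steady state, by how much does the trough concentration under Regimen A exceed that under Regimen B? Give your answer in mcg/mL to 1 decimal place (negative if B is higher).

3.3 mcg/mL

Regimen A: f = (1/2)^(79/37) ≈ 0.2276; Cmin,ss = (1986/102)·f/(1−f) ≈ 5.737 mcg/mL.
Regimen B: f = (1/2)^(47/37) ≈ 0.4146; Cmin,ss = (354/102)·f/(1−f) ≈ 2.458 mcg/mL.
Difference ≈ 5.737 − 2.458 ≈ 3.279 mcg/mL.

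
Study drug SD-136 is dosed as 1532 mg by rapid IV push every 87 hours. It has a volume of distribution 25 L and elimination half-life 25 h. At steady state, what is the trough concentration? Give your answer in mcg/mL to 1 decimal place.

Over one 87-h interval, 87/25 ≈ 3.48 half-lives elapse, leaving f ≈ 0.0896 of each dose.
Single-dose peak C₀ = D/Vd = 1532/25 ≈ 61.280 mcg/mL.
Steady-state trough Cmin,ss = C₀·f/(1−f) ≈ 61.280 × 0.0896/0.9104 ≈ 6.031 mcg/mL.

6.0 mcg/mL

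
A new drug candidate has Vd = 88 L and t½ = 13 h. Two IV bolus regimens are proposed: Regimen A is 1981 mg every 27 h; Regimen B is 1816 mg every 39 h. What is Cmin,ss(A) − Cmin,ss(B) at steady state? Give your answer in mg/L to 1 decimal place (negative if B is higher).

4.0 mg/L

Regimen A: f = (1/2)^(27/13) ≈ 0.2370; Cmin,ss = (1981/88)·f/(1−f) ≈ 6.992 mg/L.
Regimen B: f = (1/2)^(39/13) ≈ 0.1250; Cmin,ss = (1816/88)·f/(1−f) ≈ 2.948 mg/L.
Difference ≈ 6.992 − 2.948 ≈ 4.044 mg/L.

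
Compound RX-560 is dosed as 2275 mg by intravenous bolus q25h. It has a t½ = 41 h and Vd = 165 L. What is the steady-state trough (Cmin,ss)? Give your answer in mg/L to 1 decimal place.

Over one 25-h interval, 25/41 ≈ 0.60976 half-lives elapse, leaving f ≈ 0.6553 of each dose.
At steady state, accumulation factor R = 1/(1 − e^(−kτ)) ≈ 2.9011.
Single-dose peak C₀ = D/Vd = 2275/165 ≈ 13.788 mg/L.
Cmax,ss = C₀/(1 − f) ≈ 13.788/0.3447 ≈ 40.000 mg/L.
Steady-state trough Cmin,ss = Cmax,ss·f ≈ 40.000 × 0.6553 ≈ 26.212 mg/L.

26.2 mg/L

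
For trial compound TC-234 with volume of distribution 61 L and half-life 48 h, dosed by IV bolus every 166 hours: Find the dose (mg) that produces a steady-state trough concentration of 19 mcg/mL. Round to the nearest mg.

11580 mg

τ/t½ = 166/48 ≈ 3.4583, so f = (1/2)^(166/48) ≈ 0.090978.
Cmin,ss = (D/Vd)·f/(1−f), so D = Cmin,ss·Vd·(1−f)/f.
D = 19 × 61 × (1−f)/f ≈ 19 × 61 × 9.99167 ≈ 11580.35 mg.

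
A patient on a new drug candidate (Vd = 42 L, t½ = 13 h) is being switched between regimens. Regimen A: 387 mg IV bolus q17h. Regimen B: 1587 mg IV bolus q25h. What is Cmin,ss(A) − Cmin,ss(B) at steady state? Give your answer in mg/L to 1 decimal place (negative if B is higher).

Regimen A: f = (1/2)^(17/13) ≈ 0.4040; Cmin,ss = (387/42)·f/(1−f) ≈ 6.246 mg/L.
Regimen B: f = (1/2)^(25/13) ≈ 0.2637; Cmin,ss = (1587/42)·f/(1−f) ≈ 13.533 mg/L.
Difference ≈ 6.246 − 13.533 ≈ -7.287 mg/L.

-7.3 mg/L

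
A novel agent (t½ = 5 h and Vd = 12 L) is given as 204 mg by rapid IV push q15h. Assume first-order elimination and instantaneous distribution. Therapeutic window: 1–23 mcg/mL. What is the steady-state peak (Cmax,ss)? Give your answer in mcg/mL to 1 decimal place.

19.4 mcg/mL

τ = 15 h = 3 half-lives, so f = (1/2)^3 = 0.125.
Accumulation ratio R = 1/(1 − f) = 1/0.875 = 8/7.
Single-dose peak C₀ = D/Vd = 204/12 = 17 mcg/mL.
Steady-state peak Cmax,ss = C₀·R = 17 × 8/7 ≈ 19.429 mcg/mL.
Peak 19.4 mcg/mL vs MTC 23 mcg/mL: below toxic threshold.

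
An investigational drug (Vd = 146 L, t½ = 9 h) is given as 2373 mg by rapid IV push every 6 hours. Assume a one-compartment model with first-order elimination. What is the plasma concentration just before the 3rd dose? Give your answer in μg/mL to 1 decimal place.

f = (1/2)^(τ/t½) = (1/2)^(6/9) ≈ 0.6300.
C₀ = D/Vd = 2373/146 ≈ 16.253 μg/mL.
Before the 3rd dose, 2 doses have been given. Superposition: Cmin = C₀·(f + f²).
≈ 16.253 × (0.6300 + 0.3969) ≈ 16.253 × 1.0269 ≈ 16.690 μg/mL.

16.7 μg/mL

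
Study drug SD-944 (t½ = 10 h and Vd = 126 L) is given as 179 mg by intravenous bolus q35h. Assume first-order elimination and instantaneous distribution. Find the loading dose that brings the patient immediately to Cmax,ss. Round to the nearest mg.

f = (1/2)^(35/10) ≈ 0.088388; accumulation ratio R = 1/(1−f) ≈ 1.09696.
Loading dose to hit Cmax,ss on first dose: D_load = D_maint·R ≈ 179 × 1.09696 ≈ 196.36 mg.

196 mg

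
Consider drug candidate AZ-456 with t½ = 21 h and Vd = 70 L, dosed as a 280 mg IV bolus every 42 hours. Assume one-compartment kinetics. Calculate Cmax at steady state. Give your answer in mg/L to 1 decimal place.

5.3 mg/L

τ = 42 h = 2 half-lives, so f = (1/2)^2 = 0.25.
Accumulation ratio R = 1/(1 − f) = 1/0.75 = 4/3.
Single-dose peak C₀ = D/Vd = 280/70 = 4 mg/L.
Steady-state peak Cmax,ss = C₀·R = 4 × 4/3 ≈ 5.333 mg/L.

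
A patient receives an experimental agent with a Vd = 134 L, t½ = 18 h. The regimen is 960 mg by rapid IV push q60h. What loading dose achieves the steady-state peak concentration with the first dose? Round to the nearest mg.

f = (1/2)^(60/18) ≈ 0.099213; accumulation ratio R = 1/(1−f) ≈ 1.11014.
Loading dose to hit Cmax,ss on first dose: D_load = D_maint·R ≈ 960 × 1.11014 ≈ 1065.73 mg.

1066 mg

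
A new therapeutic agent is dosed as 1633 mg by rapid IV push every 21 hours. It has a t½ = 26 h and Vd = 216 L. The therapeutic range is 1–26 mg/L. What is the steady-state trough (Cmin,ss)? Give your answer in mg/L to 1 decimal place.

τ/t½ = 21/26 ≈ 0.80769, so fraction remaining f = (1/2)^(21/26) ≈ 0.5713.
Accumulation ratio R = 1/(1 − f) ≈ 1/0.4287 ≈ 2.3326.
Each bolus raises the concentration by D/Vd = 1633/216 ≈ 7.560 mg/L.
Cmax,ss = C₀/(1 − f) ≈ 7.560/0.4287 ≈ 17.635 mg/L.
One interval later, Cmin,ss = Cmax,ss·e^(−kτ) ≈ 17.635 × 0.5713 ≈ 10.075 mg/L.
Trough 10.1 mg/L vs MEC 1 mg/L: adequate.

10.1 mg/L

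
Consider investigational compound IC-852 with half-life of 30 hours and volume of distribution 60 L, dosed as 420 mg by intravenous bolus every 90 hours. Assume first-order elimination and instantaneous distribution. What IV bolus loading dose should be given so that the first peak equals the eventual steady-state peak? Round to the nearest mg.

480 mg

f = (1/2)^(90/30) ≈ 0.125000; accumulation ratio R = 1/(1−f) ≈ 1.14286.
Loading dose to hit Cmax,ss on first dose: D_load = D_maint·R ≈ 420 × 1.14286 ≈ 480.00 mg.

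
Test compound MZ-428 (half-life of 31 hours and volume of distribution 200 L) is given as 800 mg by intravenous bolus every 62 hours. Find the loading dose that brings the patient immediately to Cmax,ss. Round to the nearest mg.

f = (1/2)^(62/31) ≈ 0.250000; accumulation ratio R = 1/(1−f) ≈ 1.33333.
Loading dose to hit Cmax,ss on first dose: D_load = D_maint·R ≈ 800 × 1.33333 ≈ 1066.66 mg.

1067 mg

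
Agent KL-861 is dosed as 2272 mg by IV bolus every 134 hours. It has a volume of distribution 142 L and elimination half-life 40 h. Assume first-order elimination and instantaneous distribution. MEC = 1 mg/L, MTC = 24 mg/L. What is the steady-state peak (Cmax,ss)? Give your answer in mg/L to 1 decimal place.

17.7 mg/L

τ/t½ = 134/40 ≈ 3.35, so fraction remaining f = (1/2)^(134/40) ≈ 0.0981.
Accumulation ratio R = 1/(1 − f) ≈ 1/0.9019 ≈ 1.1088.
Each bolus raises the concentration by D/Vd = 2272/142 ≈ 16.000 mg/L.
Steady-state peak Cmax,ss = C₀·R ≈ 16.000 × 1.1088 ≈ 17.741 mg/L.
Peak 17.7 mg/L vs MTC 24 mg/L: below toxic threshold.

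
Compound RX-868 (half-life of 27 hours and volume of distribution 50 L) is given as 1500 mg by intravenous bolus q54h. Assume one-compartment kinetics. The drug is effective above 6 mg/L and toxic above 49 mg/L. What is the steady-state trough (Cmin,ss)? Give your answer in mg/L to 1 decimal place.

10.0 mg/L

τ = 54 h = 2 half-lives, so f = (1/2)^2 = 0.25.
At steady state, R = 1/(1 − 0.25) = 4/3.
Single-dose peak C₀ = D/Vd = 1500/50 = 30 mg/L.
Steady-state peak Cmax,ss = C₀·R = 30 × 4/3 ≈ 40.000 mg/L.
Steady-state trough Cmin,ss = Cmax,ss·f ≈ 40.000 × 0.25 ≈ 10.000 mg/L.
Trough 10.0 mg/L vs MEC 6 mg/L: adequate.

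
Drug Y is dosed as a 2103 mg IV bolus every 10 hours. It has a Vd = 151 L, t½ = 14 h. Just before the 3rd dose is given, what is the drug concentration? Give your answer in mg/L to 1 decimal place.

f = (1/2)^(τ/t½) = (1/2)^(10/14) ≈ 0.6095.
C₀ = D/Vd = 2103/151 ≈ 13.927 mg/L.
Before the 3rd dose, 2 doses have been given. Superposition: Cmin = C₀·(f + f²).
≈ 13.927 × (0.6095 + 0.3715) ≈ 13.927 × 0.9810 ≈ 13.662 mg/L.

13.7 mg/L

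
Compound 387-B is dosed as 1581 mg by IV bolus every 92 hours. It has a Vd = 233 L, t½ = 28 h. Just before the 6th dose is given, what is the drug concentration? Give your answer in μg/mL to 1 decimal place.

f = (1/2)^(τ/t½) = (1/2)^(92/28) ≈ 0.1025.
C₀ = D/Vd = 1581/233 ≈ 6.785 μg/mL.
Before the 6th dose, 5 doses have been given. Superposition: Cmin = C₀·(f + f² + … + f^5).
≈ 6.785 × (0.1025 + 0.0105 + 0.0011 + 0.0001 + 0.0000) ≈ 6.785 × 0.1142 ≈ 0.775 μg/mL.

0.8 μg/mL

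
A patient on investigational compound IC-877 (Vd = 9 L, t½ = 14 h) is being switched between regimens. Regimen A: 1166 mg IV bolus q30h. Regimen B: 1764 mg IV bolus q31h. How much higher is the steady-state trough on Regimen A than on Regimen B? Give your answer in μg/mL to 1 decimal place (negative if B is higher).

-15.9 μg/mL

Regimen A: f = (1/2)^(30/14) ≈ 0.2264; Cmin,ss = (1166/9)·f/(1−f) ≈ 37.915 μg/mL.
Regimen B: f = (1/2)^(31/14) ≈ 0.2155; Cmin,ss = (1764/9)·f/(1−f) ≈ 53.841 μg/mL.
Difference ≈ 37.915 − 53.841 ≈ -15.926 μg/mL.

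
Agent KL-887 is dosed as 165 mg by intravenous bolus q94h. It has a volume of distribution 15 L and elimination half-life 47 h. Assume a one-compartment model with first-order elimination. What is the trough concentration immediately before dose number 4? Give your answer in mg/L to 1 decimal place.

f = (1/2)^(τ/t½) = (1/2)^(94/47) ≈ 0.2500.
C₀ = D/Vd = 165/15 ≈ 11.000 mg/L.
Before the 4th dose, 3 doses have been given. Superposition: Cmin = C₀·(f + f² + … + f^3).
≈ 11.000 × (0.2500 + 0.0625 + 0.0156) ≈ 11.000 × 0.3281 ≈ 3.609 mg/L.

3.6 mg/L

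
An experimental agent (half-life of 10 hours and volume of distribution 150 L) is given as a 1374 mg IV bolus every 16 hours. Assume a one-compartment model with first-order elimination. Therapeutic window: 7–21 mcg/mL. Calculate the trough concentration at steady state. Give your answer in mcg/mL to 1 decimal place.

4.5 mcg/mL

Over one 16-h interval, 16/10 ≈ 1.6 half-lives elapse, leaving f ≈ 0.3299 of each dose.
At steady state, accumulation factor R = 1/(1 − e^(−kτ)) ≈ 1.4923.
Single-dose peak C₀ = D/Vd = 1374/150 ≈ 9.160 mcg/mL.
Steady-state peak Cmax,ss = C₀·R ≈ 9.160 × 1.4923 ≈ 13.669 mcg/mL.
One interval later, Cmin,ss = Cmax,ss·e^(−kτ) ≈ 13.669 × 0.3299 ≈ 4.509 mcg/mL.
Trough 4.5 mcg/mL vs MEC 7 mcg/mL: subtherapeutic.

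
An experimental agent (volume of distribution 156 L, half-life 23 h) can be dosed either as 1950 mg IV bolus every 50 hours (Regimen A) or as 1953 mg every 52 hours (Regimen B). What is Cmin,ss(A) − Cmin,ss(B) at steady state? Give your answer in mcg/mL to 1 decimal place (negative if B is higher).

0.3 mcg/mL

Regimen A: f = (1/2)^(50/23) ≈ 0.2216; Cmin,ss = (1950/156)·f/(1−f) ≈ 3.559 mcg/mL.
Regimen B: f = (1/2)^(52/23) ≈ 0.2086; Cmin,ss = (1953/156)·f/(1−f) ≈ 3.300 mcg/mL.
Difference ≈ 3.559 − 3.300 ≈ 0.259 mcg/mL.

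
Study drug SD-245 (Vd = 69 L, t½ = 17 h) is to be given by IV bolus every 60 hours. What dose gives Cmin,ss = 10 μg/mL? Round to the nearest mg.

τ/t½ = 60/17 ≈ 3.5294, so f = (1/2)^(60/17) ≈ 0.086605.
Cmin,ss = (D/Vd)·f/(1−f), so D = Cmin,ss·Vd·(1−f)/f.
D = 10 × 69 × (1−f)/f ≈ 10 × 69 × 10.54668 ≈ 7277.21 mg.

7277 mg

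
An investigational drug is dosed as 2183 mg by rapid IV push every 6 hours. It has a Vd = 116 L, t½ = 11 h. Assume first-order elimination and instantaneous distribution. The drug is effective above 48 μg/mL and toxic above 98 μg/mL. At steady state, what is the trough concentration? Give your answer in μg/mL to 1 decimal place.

41.0 μg/mL

k = ln2/t½ = ln2/11 ≈ 0.063013 h⁻¹; fraction remaining f = e^(−kτ) = e^(−0.063013×6) ≈ 0.6852.
Accumulation ratio R = 1/(1 − f) ≈ 1/0.3148 ≈ 3.1766.
Each bolus raises the concentration by D/Vd = 2183/116 ≈ 18.819 μg/mL.
Steady-state peak Cmax,ss = C₀·R ≈ 18.819 × 3.1766 ≈ 59.780 μg/mL.
One interval later, Cmin,ss = Cmax,ss·e^(−kτ) ≈ 59.780 × 0.6852 ≈ 40.961 μg/mL.
Trough 41.0 μg/mL vs MEC 48 μg/mL: subtherapeutic.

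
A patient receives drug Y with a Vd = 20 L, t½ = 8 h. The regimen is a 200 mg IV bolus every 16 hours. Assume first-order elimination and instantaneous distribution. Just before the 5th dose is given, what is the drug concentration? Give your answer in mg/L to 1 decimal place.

3.3 mg/L

f = (1/2)^(τ/t½) = (1/2)^(16/8) ≈ 0.2500.
C₀ = D/Vd = 200/20 ≈ 10.000 mg/L.
Before the 5th dose, 4 doses have been given. Superposition: Cmin = C₀·(f + f² + … + f^4).
≈ 10.000 × (0.2500 + 0.0625 + 0.0156 + 0.0039) ≈ 10.000 × 0.3320 ≈ 3.320 mg/L.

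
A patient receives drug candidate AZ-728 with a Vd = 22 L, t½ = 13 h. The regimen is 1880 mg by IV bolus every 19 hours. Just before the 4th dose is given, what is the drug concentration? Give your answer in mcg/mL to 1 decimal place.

46.4 mcg/mL

f = (1/2)^(τ/t½) = (1/2)^(19/13) ≈ 0.3631.
C₀ = D/Vd = 1880/22 ≈ 85.455 mcg/mL.
Before the 4th dose, 3 doses have been given. Superposition: Cmin = C₀·(f + f² + … + f^3).
≈ 85.455 × (0.3631 + 0.1318 + 0.0479) ≈ 85.455 × 0.5428 ≈ 46.385 mcg/mL.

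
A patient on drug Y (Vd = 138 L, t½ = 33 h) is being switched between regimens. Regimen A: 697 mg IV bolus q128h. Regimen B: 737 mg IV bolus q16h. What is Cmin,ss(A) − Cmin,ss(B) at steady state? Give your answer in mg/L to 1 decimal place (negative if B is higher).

-13.0 mg/L

Regimen A: f = (1/2)^(128/33) ≈ 0.0680; Cmin,ss = (697/138)·f/(1−f) ≈ 0.369 mg/L.
Regimen B: f = (1/2)^(16/33) ≈ 0.7146; Cmin,ss = (737/138)·f/(1−f) ≈ 13.372 mg/L.
Difference ≈ 0.369 − 13.372 ≈ -13.003 mg/L.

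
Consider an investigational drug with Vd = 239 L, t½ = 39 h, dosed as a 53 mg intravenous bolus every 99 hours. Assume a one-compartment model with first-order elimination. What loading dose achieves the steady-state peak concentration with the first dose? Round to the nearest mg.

64 mg

f = (1/2)^(99/39) ≈ 0.172126; accumulation ratio R = 1/(1−f) ≈ 1.20791.
Loading dose to hit Cmax,ss on first dose: D_load = D_maint·R ≈ 53 × 1.20791 ≈ 64.02 mg.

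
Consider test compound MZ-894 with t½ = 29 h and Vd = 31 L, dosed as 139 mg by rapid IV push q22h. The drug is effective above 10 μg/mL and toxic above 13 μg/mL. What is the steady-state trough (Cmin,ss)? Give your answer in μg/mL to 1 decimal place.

τ/t½ = 22/29 ≈ 0.75862, so fraction remaining f = (1/2)^(22/29) ≈ 0.5911.
Single-dose peak C₀ = D/Vd = 139/31 ≈ 4.484 μg/mL.
Steady-state trough Cmin,ss = C₀·f/(1−f) ≈ 4.484 × 0.5911/0.4089 ≈ 6.482 μg/mL.
Trough 6.5 μg/mL vs MEC 10 μg/mL: subtherapeutic.

6.5 μg/mL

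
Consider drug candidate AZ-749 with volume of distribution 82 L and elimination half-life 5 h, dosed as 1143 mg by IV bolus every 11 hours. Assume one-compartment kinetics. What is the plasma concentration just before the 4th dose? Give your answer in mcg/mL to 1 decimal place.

3.8 mcg/mL

f = (1/2)^(τ/t½) = (1/2)^(11/5) ≈ 0.2176.
C₀ = D/Vd = 1143/82 ≈ 13.939 mcg/mL.
Before the 4th dose, 3 doses have been given. Superposition: Cmin = C₀·(f + f² + … + f^3).
≈ 13.939 × (0.2176 + 0.0473 + 0.0103) ≈ 13.939 × 0.2752 ≈ 3.836 mcg/mL.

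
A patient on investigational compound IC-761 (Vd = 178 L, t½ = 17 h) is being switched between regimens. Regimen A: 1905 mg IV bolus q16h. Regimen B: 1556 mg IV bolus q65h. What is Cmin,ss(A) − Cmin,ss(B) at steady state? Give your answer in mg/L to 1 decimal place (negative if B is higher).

11.0 mg/L

Regimen A: f = (1/2)^(16/17) ≈ 0.5208; Cmin,ss = (1905/178)·f/(1−f) ≈ 11.631 mg/L.
Regimen B: f = (1/2)^(65/17) ≈ 0.0706; Cmin,ss = (1556/178)·f/(1−f) ≈ 0.664 mg/L.
Difference ≈ 11.631 − 0.664 ≈ 10.967 mg/L.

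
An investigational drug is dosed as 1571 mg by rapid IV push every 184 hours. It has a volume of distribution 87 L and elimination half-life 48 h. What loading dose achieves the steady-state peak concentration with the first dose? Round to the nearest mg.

f = (1/2)^(184/48) ≈ 0.070154; accumulation ratio R = 1/(1−f) ≈ 1.07545.
Loading dose to hit Cmax,ss on first dose: D_load = D_maint·R ≈ 1571 × 1.07545 ≈ 1689.53 mg.

1690 mg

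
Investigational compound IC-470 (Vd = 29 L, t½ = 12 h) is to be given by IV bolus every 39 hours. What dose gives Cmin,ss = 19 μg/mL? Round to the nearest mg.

4691 mg

τ/t½ = 39/12 ≈ 3.25, so f = (1/2)^(39/12) ≈ 0.105112.
Cmin,ss = (D/Vd)·f/(1−f), so D = Cmin,ss·Vd·(1−f)/f.
D = 19 × 29 × (1−f)/f ≈ 19 × 29 × 8.51366 ≈ 4691.03 mg.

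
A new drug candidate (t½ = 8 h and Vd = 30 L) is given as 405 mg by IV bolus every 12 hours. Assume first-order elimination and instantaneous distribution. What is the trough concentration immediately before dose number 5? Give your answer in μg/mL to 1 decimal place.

f = (1/2)^(τ/t½) = (1/2)^(12/8) ≈ 0.3536.
C₀ = D/Vd = 405/30 ≈ 13.500 μg/mL.
Before the 5th dose, 4 doses have been given. Superposition: Cmin = C₀·(f + f² + … + f^4).
≈ 13.500 × (0.3536 + 0.1250 + 0.0442 + 0.0156) ≈ 13.500 × 0.5384 ≈ 7.268 μg/mL.

7.3 μg/mL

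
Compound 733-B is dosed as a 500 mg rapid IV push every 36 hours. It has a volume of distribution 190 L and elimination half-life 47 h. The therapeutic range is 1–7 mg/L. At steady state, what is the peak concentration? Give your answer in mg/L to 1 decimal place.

Over one 36-h interval, 36/47 ≈ 0.76596 half-lives elapse, leaving f ≈ 0.5881 of each dose.
At steady state, accumulation factor R = 1/(1 − e^(−kτ)) ≈ 2.4278.
Single-dose peak C₀ = D/Vd = 500/190 ≈ 2.632 mg/L.
Steady-state peak Cmax,ss = C₀·R ≈ 2.632 × 2.4278 ≈ 6.390 mg/L.
Peak 6.4 mg/L vs MTC 7 mg/L: below toxic threshold.

6.4 mg/L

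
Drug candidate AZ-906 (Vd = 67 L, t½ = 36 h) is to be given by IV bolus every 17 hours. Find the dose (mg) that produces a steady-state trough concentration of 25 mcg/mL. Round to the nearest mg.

649 mg

τ/t½ = 17/36 ≈ 0.47222, so f = (1/2)^(17/36) ≈ 0.720853.
Cmin,ss = (D/Vd)·f/(1−f), so D = Cmin,ss·Vd·(1−f)/f.
D = 25 × 67 × (1−f)/f ≈ 25 × 67 × 0.38725 ≈ 648.64 mg.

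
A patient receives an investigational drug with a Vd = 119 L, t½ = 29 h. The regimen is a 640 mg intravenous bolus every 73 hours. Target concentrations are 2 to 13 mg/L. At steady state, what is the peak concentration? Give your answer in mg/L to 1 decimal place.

6.5 mg/L

k = ln2/t½ = ln2/29 ≈ 0.023902 h⁻¹; fraction remaining f = e^(−kτ) = e^(−0.023902×73) ≈ 0.1747.
At steady state, accumulation factor R = 1/(1 − e^(−kτ)) ≈ 1.2117.
Single-dose peak C₀ = D/Vd = 640/119 ≈ 5.378 mg/L.
Cmax,ss = C₀/(1 − f) ≈ 5.378/0.8253 ≈ 6.516 mg/L.
Peak 6.5 mg/L vs MTC 13 mg/L: below toxic threshold.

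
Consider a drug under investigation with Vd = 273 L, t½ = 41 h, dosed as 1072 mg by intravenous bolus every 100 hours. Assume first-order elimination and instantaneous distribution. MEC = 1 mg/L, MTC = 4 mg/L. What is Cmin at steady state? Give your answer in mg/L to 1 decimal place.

0.9 mg/L

τ/t½ = 100/41 ≈ 2.439, so fraction remaining f = (1/2)^(100/41) ≈ 0.1844.
Each bolus raises the concentration by D/Vd = 1072/273 ≈ 3.927 mg/L.
Steady-state trough Cmin,ss = C₀·f/(1−f) ≈ 3.927 × 0.1844/0.8156 ≈ 0.888 mg/L.
Trough 0.9 mg/L vs MEC 1 mg/L: subtherapeutic.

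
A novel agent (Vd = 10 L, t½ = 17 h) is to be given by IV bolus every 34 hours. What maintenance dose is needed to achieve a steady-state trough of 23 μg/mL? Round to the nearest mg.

690 mg

τ/t½ = 34/17 ≈ 2, so f = (1/2)^(34/17) ≈ 0.250000.
Cmin,ss = (D/Vd)·f/(1−f), so D = Cmin,ss·Vd·(1−f)/f.
D = 23 × 10 × (1−f)/f ≈ 23 × 10 × 3.00000 ≈ 690.00 mg.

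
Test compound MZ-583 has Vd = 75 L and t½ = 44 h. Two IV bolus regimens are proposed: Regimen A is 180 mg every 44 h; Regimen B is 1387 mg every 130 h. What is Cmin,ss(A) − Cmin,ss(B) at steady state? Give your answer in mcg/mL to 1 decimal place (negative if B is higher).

Regimen A: f = (1/2)^(44/44) ≈ 0.5000; Cmin,ss = (180/75)·f/(1−f) ≈ 2.400 mcg/mL.
Regimen B: f = (1/2)^(130/44) ≈ 0.1290; Cmin,ss = (1387/75)·f/(1−f) ≈ 2.739 mcg/mL.
Difference ≈ 2.400 − 2.739 ≈ -0.339 mcg/mL.

-0.3 mcg/mL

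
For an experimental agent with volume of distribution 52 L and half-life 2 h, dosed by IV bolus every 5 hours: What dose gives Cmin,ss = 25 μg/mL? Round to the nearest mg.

τ/t½ = 5/2 ≈ 2.5, so f = (1/2)^(5/2) ≈ 0.176777.
Cmin,ss = (D/Vd)·f/(1−f), so D = Cmin,ss·Vd·(1−f)/f.
D = 25 × 52 × (1−f)/f ≈ 25 × 52 × 4.65684 ≈ 6053.89 mg.

6054 mg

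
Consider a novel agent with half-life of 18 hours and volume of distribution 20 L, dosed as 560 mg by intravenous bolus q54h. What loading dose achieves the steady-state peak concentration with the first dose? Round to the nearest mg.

640 mg

f = (1/2)^(54/18) ≈ 0.125000; accumulation ratio R = 1/(1−f) ≈ 1.14286.
Loading dose to hit Cmax,ss on first dose: D_load = D_maint·R ≈ 560 × 1.14286 ≈ 640.00 mg.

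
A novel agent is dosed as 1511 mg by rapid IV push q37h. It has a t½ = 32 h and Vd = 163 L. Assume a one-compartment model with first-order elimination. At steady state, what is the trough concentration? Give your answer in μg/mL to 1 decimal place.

k = ln2/t½ = ln2/32 ≈ 0.021661 h⁻¹; fraction remaining f = e^(−kτ) = e^(−0.021661×37) ≈ 0.4487.
Single-dose peak C₀ = D/Vd = 1511/163 ≈ 9.270 μg/mL.
Steady-state trough Cmin,ss = C₀·f/(1−f) ≈ 9.270 × 0.4487/0.5513 ≈ 7.545 μg/mL.

7.5 μg/mL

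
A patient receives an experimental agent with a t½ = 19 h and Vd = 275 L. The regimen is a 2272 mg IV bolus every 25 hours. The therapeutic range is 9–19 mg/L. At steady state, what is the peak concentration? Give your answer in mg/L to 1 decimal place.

13.8 mg/L

τ/t½ = 25/19 ≈ 1.3158, so fraction remaining f = (1/2)^(25/19) ≈ 0.4017.
Accumulation ratio R = 1/(1 − f) ≈ 1/0.5983 ≈ 1.6714.
Each bolus raises the concentration by D/Vd = 2272/275 ≈ 8.262 mg/L.
Cmax,ss = C₀/(1 − f) ≈ 8.262/0.5983 ≈ 13.809 mg/L.
Peak 13.8 mg/L vs MTC 19 mg/L: below toxic threshold.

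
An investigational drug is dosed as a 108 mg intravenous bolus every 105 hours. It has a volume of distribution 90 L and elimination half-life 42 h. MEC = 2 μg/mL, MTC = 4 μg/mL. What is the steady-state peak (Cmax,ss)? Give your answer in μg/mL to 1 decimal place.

1.5 μg/mL

Over one 105-h interval, 105/42 ≈ 2.5 half-lives elapse, leaving f ≈ 0.1768 of each dose.
At steady state, accumulation factor R = 1/(1 − e^(−kτ)) ≈ 1.2148.
Single-dose peak C₀ = D/Vd = 108/90 ≈ 1.200 μg/mL.
Steady-state peak Cmax,ss = C₀·R ≈ 1.200 × 1.2148 ≈ 1.458 μg/mL.
Peak 1.5 μg/mL vs MTC 4 μg/mL: below toxic threshold.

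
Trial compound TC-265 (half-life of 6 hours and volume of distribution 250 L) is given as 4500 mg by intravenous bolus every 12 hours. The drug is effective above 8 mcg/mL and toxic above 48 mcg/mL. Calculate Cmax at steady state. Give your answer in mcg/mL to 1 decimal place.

τ = 12 h = 2 half-lives, so f = (1/2)^2 = 0.25.
At steady state, R = 1/(1 − 0.25) = 4/3.
Single-dose peak C₀ = D/Vd = 4500/250 = 18 mcg/mL.
Steady-state peak Cmax,ss = C₀·R = 18 × 4/3 ≈ 24.000 mcg/mL.
Peak 24.0 mcg/mL vs MTC 48 mcg/mL: below toxic threshold.

24.0 mcg/mL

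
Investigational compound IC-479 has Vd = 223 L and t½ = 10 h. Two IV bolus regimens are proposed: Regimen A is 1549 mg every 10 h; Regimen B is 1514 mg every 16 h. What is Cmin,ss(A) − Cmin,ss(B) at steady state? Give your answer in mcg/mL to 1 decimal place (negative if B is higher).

Regimen A: f = (1/2)^(10/10) ≈ 0.5000; Cmin,ss = (1549/223)·f/(1−f) ≈ 6.946 mcg/mL.
Regimen B: f = (1/2)^(16/10) ≈ 0.3299; Cmin,ss = (1514/223)·f/(1−f) ≈ 3.342 mcg/mL.
Difference ≈ 6.946 − 3.342 ≈ 3.604 mcg/mL.

3.6 mcg/mL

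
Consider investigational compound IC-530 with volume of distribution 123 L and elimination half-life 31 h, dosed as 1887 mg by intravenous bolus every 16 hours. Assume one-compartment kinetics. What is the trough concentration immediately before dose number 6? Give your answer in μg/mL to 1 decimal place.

29.7 μg/mL

f = (1/2)^(τ/t½) = (1/2)^(16/31) ≈ 0.6992.
C₀ = D/Vd = 1887/123 ≈ 15.341 μg/mL.
Before the 6th dose, 5 doses have been given. Superposition: Cmin = C₀·(f + f² + … + f^5).
≈ 15.341 × (0.6992 + 0.4889 + 0.3418 + 0.2390 + 0.1671) ≈ 15.341 × 1.9360 ≈ 29.700 μg/mL.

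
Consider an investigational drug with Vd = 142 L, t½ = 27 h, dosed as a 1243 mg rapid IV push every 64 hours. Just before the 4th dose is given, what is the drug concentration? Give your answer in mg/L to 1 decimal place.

f = (1/2)^(τ/t½) = (1/2)^(64/27) ≈ 0.1934.
C₀ = D/Vd = 1243/142 ≈ 8.754 mg/L.
Before the 4th dose, 3 doses have been given. Superposition: Cmin = C₀·(f + f² + … + f^3).
≈ 8.754 × (0.1934 + 0.0374 + 0.0072) ≈ 8.754 × 0.2380 ≈ 2.083 mg/L.

2.1 mg/L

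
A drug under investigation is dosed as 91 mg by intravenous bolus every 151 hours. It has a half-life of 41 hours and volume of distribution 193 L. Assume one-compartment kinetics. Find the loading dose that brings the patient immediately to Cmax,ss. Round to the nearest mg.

f = (1/2)^(151/41) ≈ 0.077863; accumulation ratio R = 1/(1−f) ≈ 1.08444.
Loading dose to hit Cmax,ss on first dose: D_load = D_maint·R ≈ 91 × 1.08444 ≈ 98.68 mg.

99 mg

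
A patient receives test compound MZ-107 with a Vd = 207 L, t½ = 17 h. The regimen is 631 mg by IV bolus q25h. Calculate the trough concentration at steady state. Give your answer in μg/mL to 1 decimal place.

1.7 μg/mL

Over one 25-h interval, 25/17 ≈ 1.4706 half-lives elapse, leaving f ≈ 0.3608 of each dose.
Accumulation ratio R = 1/(1 − f) ≈ 1/0.6392 ≈ 1.5645.
Single-dose peak C₀ = D/Vd = 631/207 ≈ 3.048 μg/mL.
Cmax,ss = C₀/(1 − f) ≈ 3.048/0.6392 ≈ 4.768 μg/mL.
One interval later, Cmin,ss = Cmax,ss·e^(−kτ) ≈ 4.768 × 0.3608 ≈ 1.720 μg/mL.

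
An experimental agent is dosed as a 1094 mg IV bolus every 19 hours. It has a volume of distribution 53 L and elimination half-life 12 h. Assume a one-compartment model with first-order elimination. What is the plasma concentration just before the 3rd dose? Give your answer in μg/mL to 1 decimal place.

9.2 μg/mL

f = (1/2)^(τ/t½) = (1/2)^(19/12) ≈ 0.3337.
C₀ = D/Vd = 1094/53 ≈ 20.642 μg/mL.
Before the 3rd dose, 2 doses have been given. Superposition: Cmin = C₀·(f + f²).
≈ 20.642 × (0.3337 + 0.1114) ≈ 20.642 × 0.4451 ≈ 9.188 μg/mL.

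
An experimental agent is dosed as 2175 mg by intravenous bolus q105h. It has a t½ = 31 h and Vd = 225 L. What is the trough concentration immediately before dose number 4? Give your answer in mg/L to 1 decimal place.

1.0 mg/L

f = (1/2)^(τ/t½) = (1/2)^(105/31) ≈ 0.0956.
C₀ = D/Vd = 2175/225 ≈ 9.667 mg/L.
Before the 4th dose, 3 doses have been given. Superposition: Cmin = C₀·(f + f² + … + f^3).
≈ 9.667 × (0.0956 + 0.0091 + 0.0009) ≈ 9.667 × 0.1056 ≈ 1.021 mg/L.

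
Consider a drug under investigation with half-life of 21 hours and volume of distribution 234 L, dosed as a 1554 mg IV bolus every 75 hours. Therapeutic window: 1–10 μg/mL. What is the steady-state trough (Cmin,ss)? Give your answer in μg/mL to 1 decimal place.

Over one 75-h interval, 75/21 ≈ 3.5714 half-lives elapse, leaving f ≈ 0.0841 of each dose.
Accumulation ratio R = 1/(1 − f) ≈ 1/0.9159 ≈ 1.0918.
Single-dose peak C₀ = D/Vd = 1554/234 ≈ 6.641 μg/mL.
Steady-state peak Cmax,ss = C₀·R ≈ 6.641 × 1.0918 ≈ 7.251 μg/mL.
Steady-state trough Cmin,ss = Cmax,ss·f ≈ 7.251 × 0.0841 ≈ 0.610 μg/mL.
Trough 0.6 μg/mL vs MEC 1 μg/mL: subtherapeutic.

0.6 μg/mL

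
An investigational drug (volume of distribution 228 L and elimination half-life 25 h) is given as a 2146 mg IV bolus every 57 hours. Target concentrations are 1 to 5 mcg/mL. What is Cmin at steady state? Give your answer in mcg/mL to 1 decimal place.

2.4 mcg/mL

τ/t½ = 57/25 ≈ 2.28, so fraction remaining f = (1/2)^(57/25) ≈ 0.2059.
Each bolus raises the concentration by D/Vd = 2146/228 ≈ 9.412 mcg/mL.
Steady-state trough Cmin,ss = C₀·f/(1−f) ≈ 9.412 × 0.2059/0.7941 ≈ 2.440 mcg/mL.
Trough 2.4 mcg/mL vs MEC 1 mcg/mL: adequate.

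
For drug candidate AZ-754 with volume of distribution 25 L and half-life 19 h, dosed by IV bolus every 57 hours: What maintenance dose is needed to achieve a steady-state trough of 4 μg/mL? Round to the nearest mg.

τ/t½ = 57/19 ≈ 3, so f = (1/2)^(57/19) ≈ 0.125000.
Cmin,ss = (D/Vd)·f/(1−f), so D = Cmin,ss·Vd·(1−f)/f.
D = 4 × 25 × (1−f)/f ≈ 4 × 25 × 7.00000 ≈ 700.00 mg.

700 mg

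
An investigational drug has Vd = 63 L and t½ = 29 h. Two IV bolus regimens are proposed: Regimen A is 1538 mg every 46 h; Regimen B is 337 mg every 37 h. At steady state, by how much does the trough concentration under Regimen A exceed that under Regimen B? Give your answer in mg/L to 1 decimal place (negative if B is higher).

Regimen A: f = (1/2)^(46/29) ≈ 0.3330; Cmin,ss = (1538/63)·f/(1−f) ≈ 12.188 mg/L.
Regimen B: f = (1/2)^(37/29) ≈ 0.4130; Cmin,ss = (337/63)·f/(1−f) ≈ 3.764 mg/L.
Difference ≈ 12.188 − 3.764 ≈ 8.424 mg/L.

8.4 mg/L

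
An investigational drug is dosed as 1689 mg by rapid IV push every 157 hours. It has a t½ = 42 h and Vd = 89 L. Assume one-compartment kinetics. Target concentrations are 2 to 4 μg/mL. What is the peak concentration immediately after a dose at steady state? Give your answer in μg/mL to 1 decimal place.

20.5 μg/mL

Over one 157-h interval, 157/42 ≈ 3.7381 half-lives elapse, leaving f ≈ 0.0749 of each dose.
Accumulation ratio R = 1/(1 − f) ≈ 1/0.9251 ≈ 1.0810.
Each bolus raises the concentration by D/Vd = 1689/89 ≈ 18.978 μg/mL.
Cmax,ss = C₀/(1 − f) ≈ 18.978/0.9251 ≈ 20.515 μg/mL.
Peak 20.5 μg/mL vs MTC 4 μg/mL: exceeds toxic threshold.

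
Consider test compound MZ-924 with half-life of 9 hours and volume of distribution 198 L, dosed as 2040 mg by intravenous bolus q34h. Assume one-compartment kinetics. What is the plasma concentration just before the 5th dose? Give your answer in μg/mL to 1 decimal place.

0.8 μg/mL

f = (1/2)^(τ/t½) = (1/2)^(34/9) ≈ 0.0729.
C₀ = D/Vd = 2040/198 ≈ 10.303 μg/mL.
Before the 5th dose, 4 doses have been given. Superposition: Cmin = C₀·(f + f² + … + f^4).
≈ 10.303 × (0.0729 + 0.0053 + 0.0004 + 0.0000) ≈ 10.303 × 0.0786 ≈ 0.810 μg/mL.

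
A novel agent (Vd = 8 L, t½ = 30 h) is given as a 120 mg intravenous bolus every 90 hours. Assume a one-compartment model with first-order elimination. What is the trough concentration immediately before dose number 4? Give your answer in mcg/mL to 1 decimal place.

f = (1/2)^(τ/t½) = (1/2)^(90/30) ≈ 0.1250.
C₀ = D/Vd = 120/8 ≈ 15.000 mcg/mL.
Before the 4th dose, 3 doses have been given. Superposition: Cmin = C₀·(f + f² + … + f^3).
≈ 15.000 × (0.1250 + 0.0156 + 0.0020) ≈ 15.000 × 0.1426 ≈ 2.139 mcg/mL.

2.1 mcg/mL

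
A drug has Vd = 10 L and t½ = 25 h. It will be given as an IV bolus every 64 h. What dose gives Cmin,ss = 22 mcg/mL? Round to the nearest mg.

τ/t½ = 64/25 ≈ 2.56, so f = (1/2)^(64/25) ≈ 0.169576.
Cmin,ss = (D/Vd)·f/(1−f), so D = Cmin,ss·Vd·(1−f)/f.
D = 22 × 10 × (1−f)/f ≈ 22 × 10 × 4.89706 ≈ 1077.35 mg.

1077 mg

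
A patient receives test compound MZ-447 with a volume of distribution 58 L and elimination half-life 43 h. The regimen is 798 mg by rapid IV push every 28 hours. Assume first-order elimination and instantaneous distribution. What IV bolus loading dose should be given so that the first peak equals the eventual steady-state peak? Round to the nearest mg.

2197 mg

f = (1/2)^(28/43) ≈ 0.636767; accumulation ratio R = 1/(1−f) ≈ 2.75305.
Loading dose to hit Cmax,ss on first dose: D_load = D_maint·R ≈ 798 × 2.75305 ≈ 2196.93 mg.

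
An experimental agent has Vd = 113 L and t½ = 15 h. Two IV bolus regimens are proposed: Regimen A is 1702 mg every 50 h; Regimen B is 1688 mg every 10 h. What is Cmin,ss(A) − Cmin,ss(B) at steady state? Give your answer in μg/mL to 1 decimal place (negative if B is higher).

-23.8 μg/mL

Regimen A: f = (1/2)^(50/15) ≈ 0.0992; Cmin,ss = (1702/113)·f/(1−f) ≈ 1.659 μg/mL.
Regimen B: f = (1/2)^(10/15) ≈ 0.6300; Cmin,ss = (1688/113)·f/(1−f) ≈ 25.435 μg/mL.
Difference ≈ 1.659 − 25.435 ≈ -23.776 μg/mL.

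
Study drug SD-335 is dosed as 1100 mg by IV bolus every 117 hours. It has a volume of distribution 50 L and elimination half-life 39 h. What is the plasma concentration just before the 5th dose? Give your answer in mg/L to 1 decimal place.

3.1 mg/L

f = (1/2)^(τ/t½) = (1/2)^(117/39) ≈ 0.1250.
C₀ = D/Vd = 1100/50 ≈ 22.000 mg/L.
Before the 5th dose, 4 doses have been given. Superposition: Cmin = C₀·(f + f² + … + f^4).
≈ 22.000 × (0.1250 + 0.0156 + 0.0020 + 0.0002) ≈ 22.000 × 0.1428 ≈ 3.142 mg/L.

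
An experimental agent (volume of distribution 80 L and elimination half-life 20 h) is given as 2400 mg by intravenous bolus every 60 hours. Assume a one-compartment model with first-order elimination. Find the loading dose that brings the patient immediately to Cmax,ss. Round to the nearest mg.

f = (1/2)^(60/20) ≈ 0.125000; accumulation ratio R = 1/(1−f) ≈ 1.14286.
Loading dose to hit Cmax,ss on first dose: D_load = D_maint·R ≈ 2400 × 1.14286 ≈ 2742.86 mg.

2743 mg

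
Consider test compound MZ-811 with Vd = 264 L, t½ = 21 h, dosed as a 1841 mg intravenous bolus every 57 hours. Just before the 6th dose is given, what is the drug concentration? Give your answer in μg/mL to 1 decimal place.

f = (1/2)^(τ/t½) = (1/2)^(57/21) ≈ 0.1524.
C₀ = D/Vd = 1841/264 ≈ 6.973 μg/mL.
Before the 6th dose, 5 doses have been given. Superposition: Cmin = C₀·(f + f² + … + f^5).
≈ 6.973 × (0.1524 + 0.0232 + 0.0035 + 0.0005 + 0.0001) ≈ 6.973 × 0.1797 ≈ 1.253 μg/mL.

1.3 μg/mL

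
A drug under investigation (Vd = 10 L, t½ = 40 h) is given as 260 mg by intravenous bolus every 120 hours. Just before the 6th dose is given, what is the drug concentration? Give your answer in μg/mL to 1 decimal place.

f = (1/2)^(τ/t½) = (1/2)^(120/40) ≈ 0.1250.
C₀ = D/Vd = 260/10 ≈ 26.000 μg/mL.
Before the 6th dose, 5 doses have been given. Superposition: Cmin = C₀·(f + f² + … + f^5).
≈ 26.000 × (0.1250 + 0.0156 + 0.0020 + 0.0002 + 0.0000) ≈ 26.000 × 0.1428 ≈ 3.713 μg/mL.

3.7 μg/mL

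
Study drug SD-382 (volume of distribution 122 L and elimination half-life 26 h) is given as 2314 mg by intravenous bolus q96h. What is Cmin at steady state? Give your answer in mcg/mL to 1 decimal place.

k = ln2/t½ = ln2/26 ≈ 0.026660 h⁻¹; fraction remaining f = e^(−kτ) = e^(−0.026660×96) ≈ 0.0774.
Each bolus raises the concentration by D/Vd = 2314/122 ≈ 18.967 mcg/mL.
Steady-state trough Cmin,ss = C₀·f/(1−f) ≈ 18.967 × 0.0774/0.9226 ≈ 1.591 mcg/mL.

1.6 mcg/mL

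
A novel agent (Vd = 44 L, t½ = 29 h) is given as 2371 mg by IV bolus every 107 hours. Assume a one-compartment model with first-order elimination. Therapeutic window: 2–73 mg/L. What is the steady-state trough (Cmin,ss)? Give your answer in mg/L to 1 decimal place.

τ/t½ = 107/29 ≈ 3.6897, so fraction remaining f = (1/2)^(107/29) ≈ 0.0775.
Each bolus raises the concentration by D/Vd = 2371/44 ≈ 53.886 mg/L.
Steady-state trough Cmin,ss = C₀·f/(1−f) ≈ 53.886 × 0.0775/0.9225 ≈ 4.527 mg/L.
Trough 4.5 mg/L vs MEC 2 mg/L: adequate.

4.5 mg/L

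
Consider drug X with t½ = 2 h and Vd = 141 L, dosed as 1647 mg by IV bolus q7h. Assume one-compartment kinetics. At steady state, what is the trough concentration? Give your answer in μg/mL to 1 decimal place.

Over one 7-h interval, 7/2 ≈ 3.5 half-lives elapse, leaving f ≈ 0.0884 of each dose.
Single-dose peak C₀ = D/Vd = 1647/141 ≈ 11.681 μg/mL.
Steady-state trough Cmin,ss = C₀·f/(1−f) ≈ 11.681 × 0.0884/0.9116 ≈ 1.133 μg/mL.

1.1 μg/mL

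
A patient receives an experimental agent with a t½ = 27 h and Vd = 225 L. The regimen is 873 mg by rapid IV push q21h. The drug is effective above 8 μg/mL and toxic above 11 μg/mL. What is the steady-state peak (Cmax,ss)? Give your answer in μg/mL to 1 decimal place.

k = ln2/t½ = ln2/27 ≈ 0.025672 h⁻¹; fraction remaining f = e^(−kτ) = e^(−0.025672×21) ≈ 0.5833.
At steady state, accumulation factor R = 1/(1 − e^(−kτ)) ≈ 2.3998.
Each bolus raises the concentration by D/Vd = 873/225 ≈ 3.880 μg/mL.
Steady-state peak Cmax,ss = C₀·R ≈ 3.880 × 2.3998 ≈ 9.311 μg/mL.
Peak 9.3 μg/mL vs MTC 11 μg/mL: below toxic threshold.

9.3 μg/mL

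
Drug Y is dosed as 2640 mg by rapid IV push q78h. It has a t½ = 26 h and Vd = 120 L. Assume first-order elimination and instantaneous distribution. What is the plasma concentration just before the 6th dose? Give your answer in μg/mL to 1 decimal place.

3.1 μg/mL

f = (1/2)^(τ/t½) = (1/2)^(78/26) ≈ 0.1250.
C₀ = D/Vd = 2640/120 ≈ 22.000 μg/mL.
Before the 6th dose, 5 doses have been given. Superposition: Cmin = C₀·(f + f² + … + f^5).
≈ 22.000 × (0.1250 + 0.0156 + 0.0020 + 0.0002 + 0.0000) ≈ 22.000 × 0.1428 ≈ 3.142 μg/mL.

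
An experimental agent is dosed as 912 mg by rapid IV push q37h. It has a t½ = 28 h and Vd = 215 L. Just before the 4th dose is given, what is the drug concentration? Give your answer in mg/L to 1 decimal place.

f = (1/2)^(τ/t½) = (1/2)^(37/28) ≈ 0.4001.
C₀ = D/Vd = 912/215 ≈ 4.242 mg/L.
Before the 4th dose, 3 doses have been given. Superposition: Cmin = C₀·(f + f² + … + f^3).
≈ 4.242 × (0.4001 + 0.1601 + 0.0640) ≈ 4.242 × 0.6242 ≈ 2.648 mg/L.

2.6 mg/L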